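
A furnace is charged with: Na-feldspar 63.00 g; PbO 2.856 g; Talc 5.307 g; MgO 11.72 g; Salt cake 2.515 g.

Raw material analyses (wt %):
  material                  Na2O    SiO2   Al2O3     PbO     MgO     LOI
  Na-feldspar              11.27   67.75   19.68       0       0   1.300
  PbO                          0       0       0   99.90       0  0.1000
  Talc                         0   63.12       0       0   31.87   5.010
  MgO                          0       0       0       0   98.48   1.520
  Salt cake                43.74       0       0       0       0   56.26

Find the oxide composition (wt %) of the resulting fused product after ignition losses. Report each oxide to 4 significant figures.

Every computation maintains full float precision at all times; intermediates are printed, rounded to 4 significant digits, on the page — every reported result takes a single rounding; the derived quantities are carried at full precision (five oxide percentages, totals, ignition loss, the yield, glass mass) using the weight values for 82.72 g of glass as set out in the problem or answer text.
Per-oxide mass from batch:
  Na2O: 63.00·0.1127 + 2.515·0.4374 = 8.200 g
  SiO2: 63.00·0.6775 + 5.307·0.6312 = 46.03 g
  Al2O3: 63.00·0.1968 = 12.40 g
  PbO: 2.856·0.9990 = 2.853 g
  MgO: 5.307·0.3187 + 11.72·0.9848 = 13.23 g
LOI: 63.00·0.01300 + 2.856·0.001000 + 5.307·0.05010 + 11.72·0.01520 + 2.515·0.5626 = 2.681 g
Glass mass = batch − LOI = 85.40 − 2.681 = 82.72 g (consistent with Σ oxide mass)
each wt % is 100 × oxide ÷ glass

Glass mass = 82.72 g (batch 85.40 − LOI 2.681).
Composition: Na2O 9.913%, SiO2 55.65%, Al2O3 14.99%, PbO 3.449%, MgO 16.00%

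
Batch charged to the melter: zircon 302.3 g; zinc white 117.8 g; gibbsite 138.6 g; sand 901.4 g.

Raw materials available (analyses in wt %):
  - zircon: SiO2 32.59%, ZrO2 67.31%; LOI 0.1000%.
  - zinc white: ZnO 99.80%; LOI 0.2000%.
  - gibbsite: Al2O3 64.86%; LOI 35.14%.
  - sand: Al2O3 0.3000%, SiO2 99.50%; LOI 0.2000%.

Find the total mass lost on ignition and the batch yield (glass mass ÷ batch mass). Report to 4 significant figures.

LOI loss = 51.04 g; glass = 1409 g; yield = 96.50%

Mid-chain values appear rounded off to 4 significant digits at each printed step; every computation holds full precision end to end; each reported figure is rounded a single time — all derived quantities (the yield, four oxide percentages, ignition loss, glass mass, the totals) are carried at exact precision starting from the weights on 1409 g of glass as they appear in either problem or answer.
Ignition loss by material:
  zircon: 302.3 × 0.001000 = 0.3023 g
  zinc white: 117.8 × 0.002000 = 0.2356 g
  gibbsite: 138.6 × 0.3514 = 48.70 g
  sand: 901.4 × 0.002000 = 1.803 g
Total LOI = 51.04 g
Glass = batch − LOI = 1460 − 51.04 = 1409 g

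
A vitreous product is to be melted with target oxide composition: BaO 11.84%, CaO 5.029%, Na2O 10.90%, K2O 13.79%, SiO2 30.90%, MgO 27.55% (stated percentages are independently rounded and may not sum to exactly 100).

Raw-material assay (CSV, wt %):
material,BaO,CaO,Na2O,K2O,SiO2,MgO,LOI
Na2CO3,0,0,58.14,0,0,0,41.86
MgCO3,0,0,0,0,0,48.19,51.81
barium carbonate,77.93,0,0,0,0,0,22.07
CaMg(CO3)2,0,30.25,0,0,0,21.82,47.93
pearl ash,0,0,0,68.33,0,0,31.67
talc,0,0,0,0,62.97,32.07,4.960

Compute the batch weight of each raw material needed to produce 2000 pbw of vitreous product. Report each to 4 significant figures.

Batch per 2000 pbw vitreous product:
  Na2CO3: 375.0 pbw
  MgCO3: 339.7 pbw
  barium carbonate: 303.9 pbw
  CaMg(CO3)2: 332.5 pbw
  pearl ash: 403.6 pbw
  talc: 981.4 pbw
Total batch = 2736 pbw; LOI loss = 735.9 pbw; yield = 73.10%

All arithmetic carries exact precision end to end — in-progress results are printed rounded off to 4 significant digits when written out; a single rounding yields every reported result. The derived quantities (LOI, the totals, yield, six oxide percentages, net glass mass) are computed from the batch weights at 2000 pbw of glass in full float precision as written in problem or answer.
Oxide-by-oxide targets in 2000 pbw vitreous product:
  BaO: 11.84% × 2000 = 236.8 pbw
  CaO: 5.029% × 2000 = 100.6 pbw
  Na2O: 10.90% × 2000 = 218.0 pbw
  K2O: 13.79% × 2000 = 275.8 pbw
  SiO2: 30.90% × 2000 = 618.0 pbw
  MgO: 27.55% × 2000 = 551.0 pbw
Oxide-by-oxide audit with the batch weights as given, per the basis as stated (each sum matches its target mass up to rounding of the answer):
  BaO: 303.9·0.7793 = 236.8 pbw (target 236.8 pbw)
  CaO: 332.5·0.3025 = 100.6 pbw (target 100.6 pbw)
  Na2O: 375.0·0.5814 = 218.0 pbw (target 218.0 pbw)
  K2O: 403.6·0.6833 = 275.8 pbw (target 275.8 pbw)
  SiO2: 981.4·0.6297 = 618.0 pbw (target 618.0 pbw)
  MgO: 339.7·0.4819 + 332.5·0.2182 + 981.4·0.3207 = 551.0 pbw (target 551.0 pbw)
Glass-mass closure: total charge less LOI = 2000 pbw (oxide target masses add up to 2000 pbw; basis as stated: 2000 pbw — a pure rounding effect).
Whole-batch sum: Σ batch = 2736 pbw; the LOI term Σ batch·LOI equals 735.9 pbw; yield: glass divided by total = 73.10%.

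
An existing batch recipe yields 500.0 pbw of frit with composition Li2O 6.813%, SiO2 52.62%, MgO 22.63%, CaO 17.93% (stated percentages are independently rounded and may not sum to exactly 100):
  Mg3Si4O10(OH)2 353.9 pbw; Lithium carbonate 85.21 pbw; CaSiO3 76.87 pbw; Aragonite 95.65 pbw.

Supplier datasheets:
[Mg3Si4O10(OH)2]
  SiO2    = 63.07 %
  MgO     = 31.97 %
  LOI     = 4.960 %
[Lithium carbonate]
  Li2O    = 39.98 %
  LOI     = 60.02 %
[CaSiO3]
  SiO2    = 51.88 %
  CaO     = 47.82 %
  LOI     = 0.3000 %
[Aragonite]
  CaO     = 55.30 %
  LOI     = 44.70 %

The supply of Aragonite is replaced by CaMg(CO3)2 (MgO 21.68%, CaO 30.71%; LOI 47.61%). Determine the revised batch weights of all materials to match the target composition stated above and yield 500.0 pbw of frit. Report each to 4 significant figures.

Exact precision is carried throughout. In-progress results are printed rounded off to 4 significant figures in the printout. Every reported result includes exactly one rounding; derived quantities are carried from the batch weights at 500.0 pbw of glass in full precision (four oxide percentages, LOI, net glass mass, yield, the totals), exactly as printed in the question or the answer.
Oxide-by-oxide targets in 500.0 pbw frit:
  Li2O: 6.813% × 500.0 = 34.06 pbw
  SiO2: 52.62% × 500.0 = 263.1 pbw
  MgO: 22.63% × 500.0 = 113.2 pbw
  CaO: 17.93% × 500.0 = 89.65 pbw
Oxide-by-oxide audit applying the batch weights above, at the basis given (summed amounts equal target values up to rounding of the answer):
  Li2O: 85.21·0.3998 = 34.07 pbw (target 34.06 pbw)
  SiO2: 302.8·0.6307 + 139.0·0.5188 = 263.1 pbw (target 263.1 pbw)
  MgO: 302.8·0.3197 + 75.42·0.2168 = 113.2 pbw (target 113.2 pbw)
  CaO: 139.0·0.4782 + 75.42·0.3071 = 89.63 pbw (target 89.65 pbw)
The glass-mass cross-check: batch Σ − ignition loss = 499.9 pbw (per-oxide target masses sum to 500.0 pbw; the stated basis being 500.0 pbw — gaps are rounding artifacts).
Total batch = Σ batch = 602.4 pbw; Σ batch·LOI gives LOI loss = 102.5 pbw; yield, glass over the total, = 82.99%.

Revised batch per 500.0 pbw frit:
  Mg3Si4O10(OH)2: 302.8 pbw
  Lithium carbonate: 85.21 pbw
  CaSiO3: 139.0 pbw
  CaMg(CO3)2: 75.42 pbw
Total batch = 602.4 pbw; LOI loss = 102.5 pbw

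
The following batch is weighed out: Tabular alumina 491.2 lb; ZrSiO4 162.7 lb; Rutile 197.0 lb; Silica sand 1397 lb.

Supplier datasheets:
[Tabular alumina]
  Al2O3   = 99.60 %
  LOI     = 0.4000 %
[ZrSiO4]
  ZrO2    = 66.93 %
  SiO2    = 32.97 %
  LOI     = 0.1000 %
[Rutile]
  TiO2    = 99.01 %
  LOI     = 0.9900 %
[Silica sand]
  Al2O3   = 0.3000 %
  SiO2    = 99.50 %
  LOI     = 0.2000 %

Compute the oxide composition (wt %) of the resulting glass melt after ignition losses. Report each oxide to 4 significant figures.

Glass mass = 2241 lb (batch 2248 − LOI 6.872).
Composition: Al2O3 22.02%, ZrO2 4.859%, SiO2 64.42%, TiO2 8.704%

Mid-chain values are shown (rounded to 4 significant digits) when written out — exact precision is held through the solve. Each reported result takes a single rounding; derived quantities (totals, four oxide percentages, LOI, the yield, glass mass) are re-derived in full precision from the batch weights for 2241 lb of glass exactly as printed in the problem or the answer.
Delivered oxide masses:
  Al2O3: 491.2·0.9960 + 1397·0.003000 = 493.4 lb
  ZrO2: 162.7·0.6693 = 108.9 lb
  SiO2: 162.7·0.3297 + 1397·0.9950 = 1444 lb
  TiO2: 197.0·0.9901 = 195.0 lb
LOI: 491.2·0.004000 + 162.7·0.001000 + 197.0·0.009900 + 1397·0.002000 = 6.872 lb
batch − LOI leaves glass = 2248 − 6.872 = 2241 lb (the oxide masses sum to this)
oxide / glass × 100 gives the wt %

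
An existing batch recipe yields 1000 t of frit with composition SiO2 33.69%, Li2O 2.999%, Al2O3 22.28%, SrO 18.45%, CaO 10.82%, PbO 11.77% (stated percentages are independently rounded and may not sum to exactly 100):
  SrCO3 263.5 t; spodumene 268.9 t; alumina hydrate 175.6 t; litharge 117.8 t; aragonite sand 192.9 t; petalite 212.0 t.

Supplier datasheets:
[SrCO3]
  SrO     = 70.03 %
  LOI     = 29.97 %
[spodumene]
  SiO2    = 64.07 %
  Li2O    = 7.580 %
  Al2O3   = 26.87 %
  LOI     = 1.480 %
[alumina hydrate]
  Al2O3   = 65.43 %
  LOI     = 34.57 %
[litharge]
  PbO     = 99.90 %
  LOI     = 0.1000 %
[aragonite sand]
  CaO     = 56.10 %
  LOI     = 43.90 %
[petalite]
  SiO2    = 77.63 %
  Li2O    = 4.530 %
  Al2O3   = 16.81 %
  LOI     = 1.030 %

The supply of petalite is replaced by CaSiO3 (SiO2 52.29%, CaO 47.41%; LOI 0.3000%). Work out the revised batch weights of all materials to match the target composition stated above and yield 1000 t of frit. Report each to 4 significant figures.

Revised batch per 1000 t frit:
  SrCO3: 263.5 t
  spodumene: 395.6 t
  alumina hydrate: 178.0 t
  litharge: 117.8 t
  aragonite sand: 58.07 t
  CaSiO3: 159.5 t
Total batch = 1172 t; LOI loss = 172.4 t

In-progress results are printed (rounded to 4 significant figures) on the page; the whole derivation carries full precision from start to finish. Every reported value takes just one rounding — derived quantities are carried in full precision (net glass mass, LOI, six oxide percentages, yield, the totals) starting from the weights per 1000 t of glass exactly as printed in the problem or the answer.
Target masses of each oxide per 1000 t frit:
  SiO2: 33.69% × 1000 = 336.9 t
  Li2O: 2.999% × 1000 = 29.99 t
  Al2O3: 22.28% × 1000 = 222.8 t
  SrO: 18.45% × 1000 = 184.5 t
  CaO: 10.82% × 1000 = 108.2 t
  PbO: 11.77% × 1000 = 117.7 t
Per-oxide balance check from the weights as reported, at the basis given (delivered sums recover each target given rounding of the digits):
  SiO2: 395.6·0.6407 + 159.5·0.5229 = 336.9 t (target 336.9 t)
  Li2O: 395.6·0.07580 = 29.99 t (target 29.99 t)
  Al2O3: 395.6·0.2687 + 178.0·0.6543 = 222.8 t (target 222.8 t)
  SrO: 263.5·0.7003 = 184.5 t (target 184.5 t)
  CaO: 58.07·0.5610 + 159.5·0.4741 = 108.2 t (target 108.2 t)
  PbO: 117.8·0.9990 = 117.7 t (target 117.7 t)
Glass-mass closure: whole batch net of LOI = 1000 t (the Σ of target masses is 1000 t; stated basis 1000 t — deltas are rounding alone).
Batch total: Σ batch = 1172 t; the LOI term Σ batch·LOI equals 172.4 t; glass ÷ batch gives a yield of 85.29%.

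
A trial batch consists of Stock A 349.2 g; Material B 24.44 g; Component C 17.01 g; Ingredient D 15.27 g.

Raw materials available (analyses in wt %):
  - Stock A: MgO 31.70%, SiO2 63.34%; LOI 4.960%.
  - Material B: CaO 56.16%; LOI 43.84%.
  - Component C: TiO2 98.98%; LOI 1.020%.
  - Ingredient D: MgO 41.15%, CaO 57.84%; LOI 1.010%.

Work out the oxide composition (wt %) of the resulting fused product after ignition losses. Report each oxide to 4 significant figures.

Glass mass = 377.6 g (batch 405.9 − LOI 28.36).
Composition: MgO 30.98%, TiO2 4.459%, SiO2 58.58%, CaO 5.975%

Working values are printed with 4-significant-digit rounding within the worked lines — all internal work keeps full float precision in all steps. A single rounding yields each reported figure — the derived quantities, including glass mass, the yield, the four compositions, totals, LOI, are computed starting from the weights on 377.6 g of glass at full float precision exactly as shown in the problem or the answer.
Oxide-by-oxide delivered mass:
  MgO: 349.2·0.3170 + 15.27·0.4115 = 117.0 g
  TiO2: 17.01·0.9898 = 16.84 g
  SiO2: 349.2·0.6334 = 221.2 g
  CaO: 24.44·0.5616 + 15.27·0.5784 = 22.56 g
LOI: 349.2·0.04960 + 24.44·0.4384 + 17.01·0.01020 + 15.27·0.01010 = 28.36 g
The glass mass, total less LOI, = 405.9 − 28.36 = 377.6 g (= the summed oxide contributions)
each wt % is 100 × oxide ÷ glass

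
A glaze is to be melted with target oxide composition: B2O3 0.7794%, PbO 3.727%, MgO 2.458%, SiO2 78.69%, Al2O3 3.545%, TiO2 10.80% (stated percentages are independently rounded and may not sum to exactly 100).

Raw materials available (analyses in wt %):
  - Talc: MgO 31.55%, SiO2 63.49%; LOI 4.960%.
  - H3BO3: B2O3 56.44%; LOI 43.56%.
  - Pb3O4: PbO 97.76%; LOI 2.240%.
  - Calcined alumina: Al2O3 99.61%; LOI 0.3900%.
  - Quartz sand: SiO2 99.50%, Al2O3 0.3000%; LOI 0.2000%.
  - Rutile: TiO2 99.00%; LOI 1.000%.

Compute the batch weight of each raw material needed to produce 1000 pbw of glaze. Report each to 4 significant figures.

Batch per 1000 pbw glaze:
  Talc: 77.91 pbw
  H3BO3: 13.81 pbw
  Pb3O4: 38.12 pbw
  Calcined alumina: 33.36 pbw
  Quartz sand: 741.1 pbw
  Rutile: 109.1 pbw
Total batch = 1013 pbw; LOI loss = 13.44 pbw; yield = 98.67%

Full precision is kept through every step. Intermediates are printed rounded to 4 significant digits at each printed step — every reported figure is rounded exactly once; all derived quantities, which include the yield, totals, glass mass, LOI, six oxide percentages, are rebuilt in full precision, as set out in question or answer, starting from the weights per 1000 pbw of glass.
Oxide-by-oxide targets in 1000 pbw glaze:
  B2O3: 0.7794% × 1000 = 7.794 pbw
  PbO: 3.727% × 1000 = 37.27 pbw
  MgO: 2.458% × 1000 = 24.58 pbw
  SiO2: 78.69% × 1000 = 786.9 pbw
  Al2O3: 3.545% × 1000 = 35.45 pbw
  TiO2: 10.80% × 1000 = 108.0 pbw
Checking each oxide sum working from each reported weight, under the basis named above (target by target, the sums agree given rounding of the digits):
  B2O3: 13.81·0.5644 = 7.794 pbw (target 7.794 pbw)
  PbO: 38.12·0.9776 = 37.27 pbw (target 37.27 pbw)
  MgO: 77.91·0.3155 = 24.58 pbw (target 24.58 pbw)
  SiO2: 77.91·0.6349 + 741.1·0.9950 = 786.9 pbw (target 786.9 pbw)
  Al2O3: 33.36·0.9961 + 741.1·0.003000 = 35.45 pbw (target 35.45 pbw)
  TiO2: 109.1·0.9900 = 108.0 pbw (target 108.0 pbw)
Consistency of the glass mass: whole batch net of LOI = 1000 pbw (per-oxide target masses sum to 1000 pbw; basis as stated: 1000 pbw — any gap is answer rounding).
Summing the batch: Σ batch = 1013 pbw; Σ batch·LOI gives LOI loss = 13.44 pbw; yield, glass over the total, = 98.67%.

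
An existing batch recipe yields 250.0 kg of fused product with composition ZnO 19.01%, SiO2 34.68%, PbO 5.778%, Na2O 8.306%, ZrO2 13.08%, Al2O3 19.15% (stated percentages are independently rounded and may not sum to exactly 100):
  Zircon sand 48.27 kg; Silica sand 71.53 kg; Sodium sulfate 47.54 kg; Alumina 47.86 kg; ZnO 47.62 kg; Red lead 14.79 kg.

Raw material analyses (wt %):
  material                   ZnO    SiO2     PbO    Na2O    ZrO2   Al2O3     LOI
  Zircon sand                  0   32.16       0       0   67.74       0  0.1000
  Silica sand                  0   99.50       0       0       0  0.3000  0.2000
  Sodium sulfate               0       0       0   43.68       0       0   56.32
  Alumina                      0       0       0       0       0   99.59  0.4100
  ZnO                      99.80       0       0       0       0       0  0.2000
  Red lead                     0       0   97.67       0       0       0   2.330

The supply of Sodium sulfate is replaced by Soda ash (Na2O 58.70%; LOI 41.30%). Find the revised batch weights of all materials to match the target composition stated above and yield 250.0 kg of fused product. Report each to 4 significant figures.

Full precision is carried in all steps. Intermediates appear rounded to 4 significant digits within the worked lines — every reported result takes just one rounding. The derived quantities (yield, the six compositions, net glass mass, totals, ignition loss) are rebuilt in full precision from the weighed amounts at 250.0 kg of glass exactly as printed in problem or answer.
The oxide mass targets at 250.0 kg fused product:
  ZnO: 19.01% × 250.0 = 47.52 kg
  SiO2: 34.68% × 250.0 = 86.70 kg
  PbO: 5.778% × 250.0 = 14.44 kg
  Na2O: 8.306% × 250.0 = 20.76 kg
  ZrO2: 13.08% × 250.0 = 32.70 kg
  Al2O3: 19.15% × 250.0 = 47.88 kg
Verifying the oxide balance from the weights as reported, against the basis in use (delivered sums recover each target once rounding is allowed for):
  ZnO: 47.62·0.9980 = 47.52 kg (target 47.52 kg)
  SiO2: 48.27·0.3216 + 71.53·0.9950 = 86.70 kg (target 86.70 kg)
  PbO: 14.79·0.9767 = 14.45 kg (target 14.44 kg)
  Na2O: 35.37·0.5870 = 20.76 kg (target 20.76 kg)
  ZrO2: 48.27·0.6774 = 32.70 kg (target 32.70 kg)
  Al2O3: 71.53·0.003000 + 47.86·0.9959 = 47.88 kg (target 47.88 kg)
Glass-mass closure: total charge less LOI = 250.0 kg (oxide target masses add up to 250.0 kg; versus the stated basis of 250.0 kg — rounding explains the deltas).
Batch total: Σ batch = 265.4 kg; LOI loss = Σ batch·LOI = 15.44 kg; the yield ratio, glass ÷ batch: 94.19%.

Revised batch per 250.0 kg fused product:
  Zircon sand: 48.27 kg
  Silica sand: 71.53 kg
  Soda ash: 35.37 kg
  Alumina: 47.86 kg
  ZnO: 47.62 kg
  Red lead: 14.79 kg
Total batch = 265.4 kg; LOI loss = 15.44 kg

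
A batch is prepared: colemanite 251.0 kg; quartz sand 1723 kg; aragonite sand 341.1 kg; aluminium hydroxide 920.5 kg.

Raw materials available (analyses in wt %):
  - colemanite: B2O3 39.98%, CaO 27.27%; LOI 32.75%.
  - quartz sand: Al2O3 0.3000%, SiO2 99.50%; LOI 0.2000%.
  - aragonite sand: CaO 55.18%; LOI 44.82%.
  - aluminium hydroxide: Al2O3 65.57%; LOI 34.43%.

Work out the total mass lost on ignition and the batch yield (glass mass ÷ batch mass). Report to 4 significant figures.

LOI loss = 555.5 kg; glass = 2680 kg; yield = 82.83%

Values along the way are displayed (rounded to 4 significant digits) on the page — every computation carries full precision at every stage — each reported value takes exactly one rounding — the derived quantities are carried using the weight values per 2680 kg of glass in full float precision (glass mass, LOI, the totals, the four compositions, the yield) as written in question or answer.
Per-material ignition loss:
  colemanite: 251.0 × 0.3275 = 82.20 kg
  quartz sand: 1723 × 0.002000 = 3.446 kg
  aragonite sand: 341.1 × 0.4482 = 152.9 kg
  aluminium hydroxide: 920.5 × 0.3443 = 316.9 kg
Total LOI = 555.5 kg
Glass = batch − LOI = 3236 − 555.5 = 2680 kg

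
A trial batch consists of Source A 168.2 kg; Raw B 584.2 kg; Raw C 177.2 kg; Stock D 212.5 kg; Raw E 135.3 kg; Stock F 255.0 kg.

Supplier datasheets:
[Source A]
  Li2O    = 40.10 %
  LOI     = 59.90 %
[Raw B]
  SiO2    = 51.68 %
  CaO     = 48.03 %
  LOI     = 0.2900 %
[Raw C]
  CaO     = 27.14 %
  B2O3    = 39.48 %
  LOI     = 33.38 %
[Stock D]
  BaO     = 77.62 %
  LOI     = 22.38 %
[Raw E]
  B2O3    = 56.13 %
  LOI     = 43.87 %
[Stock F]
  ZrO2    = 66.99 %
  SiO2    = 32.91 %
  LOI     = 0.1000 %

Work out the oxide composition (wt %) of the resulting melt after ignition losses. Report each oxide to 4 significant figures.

The working math maintains full precision in all steps; working values are printed, rounded to four significant figures, across the worked steps. A single rounding completes each reported number — the derived quantities are recomputed at exact precision (six oxide percentages, ignition loss, net glass mass, the yield, totals) using the weight values for 1264 kg of glass, as written in question or answer.
Per-oxide mass from batch:
  BaO: 212.5·0.7762 = 164.9 kg
  Li2O: 168.2·0.4010 = 67.45 kg
  ZrO2: 255.0·0.6699 = 170.8 kg
  SiO2: 584.2·0.5168 + 255.0·0.3291 = 385.8 kg
  CaO: 584.2·0.4803 + 177.2·0.2714 = 328.7 kg
  B2O3: 177.2·0.3948 + 135.3·0.5613 = 145.9 kg
LOI: 168.2·0.5990 + 584.2·0.002900 + 177.2·0.3338 + 212.5·0.2238 + 135.3·0.4387 + 255.0·0.001000 = 268.8 kg
Glass mass = batch − LOI = 1532 − 268.8 = 1264 kg (= Σ oxide masses)
percent share: oxide ÷ glass, ×100

Glass mass = 1264 kg (batch 1532 − LOI 268.8).
Composition: BaO 13.05%, Li2O 5.338%, ZrO2 13.52%, SiO2 30.53%, CaO 26.01%, B2O3 11.55%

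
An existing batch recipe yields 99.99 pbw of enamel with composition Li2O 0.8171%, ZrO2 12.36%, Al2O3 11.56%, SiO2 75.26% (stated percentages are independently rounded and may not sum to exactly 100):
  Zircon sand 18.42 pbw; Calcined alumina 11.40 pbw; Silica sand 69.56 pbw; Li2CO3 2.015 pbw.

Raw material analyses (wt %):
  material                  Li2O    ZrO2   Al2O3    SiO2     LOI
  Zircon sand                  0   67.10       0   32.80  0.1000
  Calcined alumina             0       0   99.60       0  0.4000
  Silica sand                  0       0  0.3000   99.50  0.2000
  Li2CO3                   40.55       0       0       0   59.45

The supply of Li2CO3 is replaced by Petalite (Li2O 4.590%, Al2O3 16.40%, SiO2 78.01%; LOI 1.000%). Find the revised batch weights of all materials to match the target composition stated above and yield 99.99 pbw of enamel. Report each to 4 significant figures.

In-progress results are displayed rounded off to 4 significant digits on the page; the whole derivation maintains full precision at each step. Every reported value takes exactly one rounding. Derived quantities (net glass mass, the four compositions, yield, LOI, totals) are computed in exact precision from the weighed amounts for 99.99 pbw of glass precisely as stated by the question or the answer.
Oxide-by-oxide targets in 99.99 pbw enamel:
  Li2O: 0.8171% × 99.99 = 0.8170 pbw
  ZrO2: 12.36% × 99.99 = 12.36 pbw
  Al2O3: 11.56% × 99.99 = 11.56 pbw
  SiO2: 75.26% × 99.99 = 75.25 pbw
Verifying the oxide balance on the weights just shown, per the basis as stated (oxide sums agree with the targets once rounding is allowed for):
  Li2O: 17.80·0.04590 = 0.8170 pbw (target 0.8170 pbw)
  ZrO2: 18.42·0.6710 = 12.36 pbw (target 12.36 pbw)
  Al2O3: 8.507·0.9960 + 55.60·0.003000 + 17.80·0.1640 = 11.56 pbw (target 11.56 pbw)
  SiO2: 18.42·0.3280 + 55.60·0.9950 + 17.80·0.7801 = 75.25 pbw (target 75.25 pbw)
Glass-mass closure: batch Σ − ignition loss = 99.99 pbw (per-oxide target masses sum to 99.99 pbw; the stated basis being 99.99 pbw — rounding explains the deltas).
Total batch = Σ batch = 100.3 pbw; LOI loss = Σ batch·LOI = 0.3416 pbw; yield: glass divided by total = 99.66%.

Revised batch per 99.99 pbw enamel:
  Zircon sand: 18.42 pbw
  Calcined alumina: 8.507 pbw
  Silica sand: 55.60 pbw
  Petalite: 17.80 pbw
Total batch = 100.3 pbw; LOI loss = 0.3416 pbw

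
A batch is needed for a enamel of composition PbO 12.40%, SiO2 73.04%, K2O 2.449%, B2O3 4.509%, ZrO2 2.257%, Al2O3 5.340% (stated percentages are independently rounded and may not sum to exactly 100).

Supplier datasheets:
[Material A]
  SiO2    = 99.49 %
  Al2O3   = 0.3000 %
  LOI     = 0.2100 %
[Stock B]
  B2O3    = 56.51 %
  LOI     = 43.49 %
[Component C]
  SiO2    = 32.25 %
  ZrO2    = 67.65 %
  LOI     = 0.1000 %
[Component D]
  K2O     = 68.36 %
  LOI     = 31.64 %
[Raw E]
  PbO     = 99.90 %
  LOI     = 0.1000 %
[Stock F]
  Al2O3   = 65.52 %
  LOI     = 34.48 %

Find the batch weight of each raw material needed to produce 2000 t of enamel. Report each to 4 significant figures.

Mid-chain values appear (rounded to 4 significant digits) alongside each step. Each numeric step carries full float precision in every operation. Each reported figure sees exactly one rounding; derived quantities are recomputed starting from the weights per 2000 t of glass in exact precision (LOI, the six compositions, totals, yield, glass mass) as written in either problem or answer.
Per-oxide target masses for 2000 t enamel:
  PbO: 12.40% × 2000 = 248.0 t
  SiO2: 73.04% × 2000 = 1461 t
  K2O: 2.449% × 2000 = 48.98 t
  B2O3: 4.509% × 2000 = 90.18 t
  ZrO2: 2.257% × 2000 = 45.14 t
  Al2O3: 5.340% × 2000 = 106.8 t
A balance pass over the oxides, applying the batch weights above, against the basis in use (oxide sums agree with the targets net of answer rounding effects):
  PbO: 248.2·0.9990 = 248.0 t (target 248.0 t)
  SiO2: 1447·0.9949 + 66.73·0.3225 = 1461 t (target 1461 t)
  K2O: 71.65·0.6836 = 48.98 t (target 48.98 t)
  B2O3: 159.6·0.5651 = 90.19 t (target 90.18 t)
  ZrO2: 66.73·0.6765 = 45.14 t (target 45.14 t)
  Al2O3: 1447·0.003000 + 156.4·0.6552 = 106.8 t (target 106.8 t)
Glass-mass sanity pass: Σ batch − LOI loss = 2000 t (per-oxide target masses sum to 2000 t; basis as stated: 2000 t — differing by rounding only).
Batch grand total — Σ batch = 2150 t; the LOI term Σ batch·LOI equals 149.4 t; yield: glass divided by total = 93.05%.

Batch per 2000 t enamel:
  Material A: 1447 t
  Stock B: 159.6 t
  Component C: 66.73 t
  Component D: 71.65 t
  Raw E: 248.2 t
  Stock F: 156.4 t
Total batch = 2150 t; LOI loss = 149.4 t; yield = 93.05%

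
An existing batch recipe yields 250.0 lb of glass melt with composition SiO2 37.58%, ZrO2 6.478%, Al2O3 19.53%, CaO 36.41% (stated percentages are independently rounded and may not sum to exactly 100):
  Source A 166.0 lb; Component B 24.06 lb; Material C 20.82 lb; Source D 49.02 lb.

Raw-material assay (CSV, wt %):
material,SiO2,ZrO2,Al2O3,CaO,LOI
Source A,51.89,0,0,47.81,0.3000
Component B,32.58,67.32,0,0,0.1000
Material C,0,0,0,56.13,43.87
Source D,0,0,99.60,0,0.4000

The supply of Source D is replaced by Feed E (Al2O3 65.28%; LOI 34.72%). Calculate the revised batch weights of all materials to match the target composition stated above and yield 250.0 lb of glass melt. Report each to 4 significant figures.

Revised batch per 250.0 lb glass melt:
  Source A: 166.0 lb
  Component B: 24.06 lb
  Material C: 20.82 lb
  Feed E: 74.79 lb
Total batch = 285.7 lb; LOI loss = 35.62 lb

Mid-chain values appear with 4-significant-digit rounding on the page — the whole derivation holds full float precision through every step; every reported result receives exactly one rounding; derived quantities (totals, glass mass, the yield, LOI, the four compositions) are re-derived from the batch weights for 250.0 lb of glass at full precision exactly as printed in the problem or the answer.
Target oxide masses per 250.0 lb glass melt:
  SiO2: 37.58% × 250.0 = 93.95 lb
  ZrO2: 6.478% × 250.0 = 16.20 lb
  Al2O3: 19.53% × 250.0 = 48.82 lb
  CaO: 36.41% × 250.0 = 91.02 lb
Oxide-by-oxide audit using the reported weights, per the basis as stated (oxide sums agree with the targets once rounding is allowed for):
  SiO2: 166.0·0.5189 + 24.06·0.3258 = 93.98 lb (target 93.95 lb)
  ZrO2: 24.06·0.6732 = 16.20 lb (target 16.20 lb)
  Al2O3: 74.79·0.6528 = 48.82 lb (target 48.82 lb)
  CaO: 166.0·0.4781 + 20.82·0.5613 = 91.05 lb (target 91.02 lb)
Glass mass check: whole batch net of LOI = 250.0 lb (the targets, summed, come to 250.0 lb; stated basis 250.0 lb — any gap is answer rounding).
Adding the batch up: Σ batch = 285.7 lb; loss to ignition Σ batch·LOI = 35.62 lb; glass ÷ batch gives a yield of 87.53%.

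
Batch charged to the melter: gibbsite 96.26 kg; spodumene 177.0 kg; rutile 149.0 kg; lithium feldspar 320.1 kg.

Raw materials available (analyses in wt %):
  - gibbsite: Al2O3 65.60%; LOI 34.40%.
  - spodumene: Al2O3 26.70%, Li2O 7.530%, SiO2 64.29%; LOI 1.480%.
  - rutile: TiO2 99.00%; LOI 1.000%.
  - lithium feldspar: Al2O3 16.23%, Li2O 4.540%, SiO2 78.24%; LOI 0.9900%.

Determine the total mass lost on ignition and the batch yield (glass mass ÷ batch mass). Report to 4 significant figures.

The working math carries full float precision at every stage; mid-chain values are displayed, with 4-significant-figure rounding, as written — each reported number is rounded once only. All derived quantities are rebuilt at full float precision (the four compositions, the yield, glass mass, the totals, LOI) from the weighed amounts at 702.0 kg of glass, as they appear in question or answer.
Material-by-material LOI:
  gibbsite: 96.26 × 0.3440 = 33.11 kg
  spodumene: 177.0 × 0.01480 = 2.620 kg
  rutile: 149.0 × 0.01000 = 1.490 kg
  lithium feldspar: 320.1 × 0.009900 = 3.169 kg
Total LOI = 40.39 kg
Glass = batch − LOI = 742.4 − 40.39 = 702.0 kg

LOI loss = 40.39 kg; glass = 702.0 kg; yield = 94.56%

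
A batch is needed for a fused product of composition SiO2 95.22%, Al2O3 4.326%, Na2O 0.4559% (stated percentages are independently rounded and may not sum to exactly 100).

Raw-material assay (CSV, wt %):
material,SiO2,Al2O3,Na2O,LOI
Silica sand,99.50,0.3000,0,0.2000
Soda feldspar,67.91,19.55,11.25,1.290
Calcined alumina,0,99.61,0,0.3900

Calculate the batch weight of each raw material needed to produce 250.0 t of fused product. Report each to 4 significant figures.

Batch per 250.0 t fused product:
  Silica sand: 232.3 t
  Soda feldspar: 10.13 t
  Calcined alumina: 8.169 t
Total batch = 250.6 t; LOI loss = 0.6271 t; yield = 99.75%

All internal work carries full precision at every stage — working values are displayed, with 4-significant-digit rounding, in the printout; a single rounding yields each reported result; derived quantities are re-derived at exact precision (LOI, the three compositions, yield, totals, net glass mass) from the batch weights per 250.0 t of glass exactly as shown in the problem or answer text.
The oxide mass targets at 250.0 t fused product:
  SiO2: 95.22% × 250.0 = 238.0 t
  Al2O3: 4.326% × 250.0 = 10.82 t
  Na2O: 0.4559% × 250.0 = 1.140 t
Verifying the oxide balance from the weights as reported, versus the basis set out (target by target, the sums agree once rounding is allowed for):
  SiO2: 232.3·0.9950 + 10.13·0.6791 = 238.0 t (target 238.0 t)
  Al2O3: 232.3·0.003000 + 10.13·0.1955 + 8.169·0.9961 = 10.81 t (target 10.82 t)
  Na2O: 10.13·0.1125 = 1.140 t (target 1.140 t)
Glass-mass closure: net batch after ignition = 250.0 t (the targets, summed, come to 250.0 t; with the basis standing at 250.0 t — differing by rounding only).
Batch total: Σ batch = 250.6 t; ignition loss, Σ(batch × LOI) = 0.6271 t; yield: glass divided by total = 99.75%.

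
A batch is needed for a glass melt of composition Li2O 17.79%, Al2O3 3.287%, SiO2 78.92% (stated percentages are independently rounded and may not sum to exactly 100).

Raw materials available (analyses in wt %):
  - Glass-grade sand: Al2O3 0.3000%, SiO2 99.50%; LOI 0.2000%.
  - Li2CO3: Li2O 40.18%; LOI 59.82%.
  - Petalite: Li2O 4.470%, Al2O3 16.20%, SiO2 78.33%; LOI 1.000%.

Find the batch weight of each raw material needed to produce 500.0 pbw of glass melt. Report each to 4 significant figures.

All arithmetic carries full precision throughout — the intermediate values are displayed (rounded to four significant figures) when written out. Every reported value takes just one rounding; all derived quantities (the yield, glass mass, totals, ignition loss, the three compositions) are computed starting from the weights at 500.0 pbw of glass at full precision, exactly as printed in problem or answer.
Oxide-by-oxide targets in 500.0 pbw glass melt:
  Li2O: 17.79% × 500.0 = 88.95 pbw
  Al2O3: 3.287% × 500.0 = 16.43 pbw
  SiO2: 78.92% × 500.0 = 394.6 pbw
Mass-balance tally per oxide per the reported batch figures, per the basis as stated (sums match the target masses modulo rounding of the values):
  Li2O: 210.8·0.4018 + 95.50·0.04470 = 88.97 pbw (target 88.95 pbw)
  Al2O3: 321.4·0.003000 + 95.50·0.1620 = 16.44 pbw (target 16.43 pbw)
  SiO2: 321.4·0.9950 + 95.50·0.7833 = 394.6 pbw (target 394.6 pbw)
Glass-mass sanity pass: net batch after ignition = 500.0 pbw (the targets, summed, come to 500.0 pbw; against the stated basis, 500.0 pbw — gaps are rounding artifacts).
Whole-batch sum: Σ batch = 627.7 pbw; ignition loss, Σ(batch × LOI) = 127.7 pbw; yield: glass divided by total = 79.66%.

Batch per 500.0 pbw glass melt:
  Glass-grade sand: 321.4 pbw
  Li2CO3: 210.8 pbw
  Petalite: 95.50 pbw
Total batch = 627.7 pbw; LOI loss = 127.7 pbw; yield = 79.66%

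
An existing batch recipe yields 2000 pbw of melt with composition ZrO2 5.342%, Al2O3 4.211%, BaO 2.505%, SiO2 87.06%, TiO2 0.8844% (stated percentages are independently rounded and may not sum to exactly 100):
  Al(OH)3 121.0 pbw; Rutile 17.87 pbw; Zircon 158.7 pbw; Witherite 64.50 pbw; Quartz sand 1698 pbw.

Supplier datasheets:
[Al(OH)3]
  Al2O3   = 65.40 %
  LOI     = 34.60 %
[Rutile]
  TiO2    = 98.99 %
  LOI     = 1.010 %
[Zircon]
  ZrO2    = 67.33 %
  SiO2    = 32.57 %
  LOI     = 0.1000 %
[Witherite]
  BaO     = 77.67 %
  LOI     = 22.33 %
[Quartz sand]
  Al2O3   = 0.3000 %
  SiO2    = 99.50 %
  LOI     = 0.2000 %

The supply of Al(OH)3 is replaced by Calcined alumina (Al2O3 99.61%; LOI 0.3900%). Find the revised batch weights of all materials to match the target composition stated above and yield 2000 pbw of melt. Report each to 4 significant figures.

The intermediate values are rounded to four significant digits as shown — each numeric step keeps full precision from first step to last — every reported figure takes exactly one rounding. All derived quantities, including the yield, ignition loss, glass mass, the five compositions, the totals, are rebuilt from the weighed amounts for 2000 pbw of glass at exact precision, as written in problem or answer.
Target oxide masses per 2000 pbw melt:
  ZrO2: 5.342% × 2000 = 106.8 pbw
  Al2O3: 4.211% × 2000 = 84.22 pbw
  BaO: 2.505% × 2000 = 50.10 pbw
  SiO2: 87.06% × 2000 = 1741 pbw
  TiO2: 0.8844% × 2000 = 17.69 pbw
Checking each oxide sum on the weights just shown, against the basis in use (every target is met by its sum modulo rounding of the values):
  ZrO2: 158.7·0.6733 = 106.9 pbw (target 106.8 pbw)
  Al2O3: 79.44·0.9961 + 1698·0.003000 = 84.22 pbw (target 84.22 pbw)
  BaO: 64.50·0.7767 = 50.10 pbw (target 50.10 pbw)
  SiO2: 158.7·0.3257 + 1698·0.9950 = 1741 pbw (target 1741 pbw)
  TiO2: 17.87·0.9899 = 17.69 pbw (target 17.69 pbw)
Glass-mass bookkeeping: total charge less LOI = 2000 pbw (targets for the oxides total 2000 pbw; with the basis standing at 2000 pbw — differing by rounding only).
Summing the batch: Σ batch = 2019 pbw; ignition loss, Σ(batch × LOI) = 18.45 pbw; yield, glass over the total, = 99.09%.

Revised batch per 2000 pbw melt:
  Calcined alumina: 79.44 pbw
  Rutile: 17.87 pbw
  Zircon: 158.7 pbw
  Witherite: 64.50 pbw
  Quartz sand: 1698 pbw
Total batch = 2019 pbw; LOI loss = 18.45 pbw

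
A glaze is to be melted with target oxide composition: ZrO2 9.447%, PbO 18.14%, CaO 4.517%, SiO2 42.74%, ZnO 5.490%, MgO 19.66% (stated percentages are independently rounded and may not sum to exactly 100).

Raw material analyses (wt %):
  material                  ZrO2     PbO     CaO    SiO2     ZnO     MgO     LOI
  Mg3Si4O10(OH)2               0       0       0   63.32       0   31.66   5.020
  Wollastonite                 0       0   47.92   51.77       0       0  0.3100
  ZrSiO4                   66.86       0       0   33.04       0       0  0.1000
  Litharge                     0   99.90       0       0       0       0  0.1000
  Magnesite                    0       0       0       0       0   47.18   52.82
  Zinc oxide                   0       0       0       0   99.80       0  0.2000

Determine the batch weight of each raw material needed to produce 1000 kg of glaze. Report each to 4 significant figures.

Batch per 1000 kg glaze:
  Mg3Si4O10(OH)2: 524.2 kg
  Wollastonite: 94.26 kg
  ZrSiO4: 141.3 kg
  Litharge: 181.6 kg
  Magnesite: 64.95 kg
  Zinc oxide: 55.01 kg
Total batch = 1061 kg; LOI loss = 61.35 kg; yield = 94.22%

The intermediate values appear, with 4-significant-digit rounding, within the worked lines — the whole derivation keeps full precision in every operation — each reported result receives exactly one rounding. All derived quantities (the yield, LOI, glass mass, the totals, six oxide percentages) are re-derived from the batch weights per 1000 kg of glass in full precision, as written in problem or answer.
Oxide mass targets, per 1000 kg glaze:
  ZrO2: 9.447% × 1000 = 94.47 kg
  PbO: 18.14% × 1000 = 181.4 kg
  CaO: 4.517% × 1000 = 45.17 kg
  SiO2: 42.74% × 1000 = 427.4 kg
  ZnO: 5.490% × 1000 = 54.90 kg
  MgO: 19.66% × 1000 = 196.6 kg
Verifying the oxide balance per the reported batch figures, relative to the basis at hand (target by target, the sums agree exact up to rounding of places):
  ZrO2: 141.3·0.6686 = 94.47 kg (target 94.47 kg)
  PbO: 181.6·0.9990 = 181.4 kg (target 181.4 kg)
  CaO: 94.26·0.4792 = 45.17 kg (target 45.17 kg)
  SiO2: 524.2·0.6332 + 94.26·0.5177 + 141.3·0.3304 = 427.4 kg (target 427.4 kg)
  ZnO: 55.01·0.9980 = 54.90 kg (target 54.90 kg)
  MgO: 524.2·0.3166 + 64.95·0.4718 = 196.6 kg (target 196.6 kg)
Glass mass check: the batch minus its LOI: 1000 kg (summing oxide targets gives 999.9 kg; the stated basis being 1000 kg — rounding explains the deltas).
Total batch = Σ batch = 1061 kg; loss to ignition Σ batch·LOI = 61.35 kg; yield, glass over the total, = 94.22%.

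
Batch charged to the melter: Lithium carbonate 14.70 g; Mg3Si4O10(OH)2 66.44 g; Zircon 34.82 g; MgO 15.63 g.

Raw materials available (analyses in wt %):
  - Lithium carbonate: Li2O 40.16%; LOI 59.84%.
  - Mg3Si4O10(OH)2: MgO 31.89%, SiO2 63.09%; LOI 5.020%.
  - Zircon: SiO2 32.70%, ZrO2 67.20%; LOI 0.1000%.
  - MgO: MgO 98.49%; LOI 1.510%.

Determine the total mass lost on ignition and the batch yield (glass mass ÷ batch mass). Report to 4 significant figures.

Mid-chain values are printed with 4-significant-digit rounding across the worked steps. Each numeric step carries full precision all the way through; each reported number includes exactly one rounding. Derived quantities, including glass mass, the totals, yield, ignition loss, four oxide percentages, are computed using the weight values for 119.2 g of glass at full precision, exactly as shown in either problem or answer.
LOI of each material in turn:
  Lithium carbonate: 14.70 × 0.5984 = 8.796 g
  Mg3Si4O10(OH)2: 66.44 × 0.05020 = 3.335 g
  Zircon: 34.82 × 0.001000 = 0.03482 g
  MgO: 15.63 × 0.01510 = 0.2360 g
Total LOI = 12.40 g
Glass = batch − LOI = 131.6 − 12.40 = 119.2 g

LOI loss = 12.40 g; glass = 119.2 g; yield = 90.57%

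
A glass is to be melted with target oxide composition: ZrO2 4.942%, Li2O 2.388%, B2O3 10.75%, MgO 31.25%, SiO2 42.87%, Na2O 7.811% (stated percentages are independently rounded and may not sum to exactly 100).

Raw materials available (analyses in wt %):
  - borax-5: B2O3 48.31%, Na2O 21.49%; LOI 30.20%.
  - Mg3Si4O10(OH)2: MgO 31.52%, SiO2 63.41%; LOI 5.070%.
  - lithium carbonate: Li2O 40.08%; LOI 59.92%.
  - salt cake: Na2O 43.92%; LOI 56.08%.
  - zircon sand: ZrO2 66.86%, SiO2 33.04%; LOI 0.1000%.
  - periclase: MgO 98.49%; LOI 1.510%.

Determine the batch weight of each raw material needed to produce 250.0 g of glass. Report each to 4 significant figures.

Batch per 250.0 g glass:
  borax-5: 55.63 g
  Mg3Si4O10(OH)2: 159.4 g
  lithium carbonate: 14.90 g
  salt cake: 17.24 g
  zircon sand: 18.48 g
  periclase: 28.31 g
Total batch = 294.0 g; LOI loss = 43.92 g; yield = 85.06%

Working values are shown rounded off to 4 significant digits in the printout. Full precision is carried at all times; a single rounding finalizes each reported figure; all derived quantities (the six compositions, ignition loss, the yield, glass mass, the totals) are carried from the weighed amounts at 250.0 g of glass in exact precision as quoted within question or answer.
The oxide mass targets at 250.0 g glass:
  ZrO2: 4.942% × 250.0 = 12.36 g
  Li2O: 2.388% × 250.0 = 5.970 g
  B2O3: 10.75% × 250.0 = 26.88 g
  MgO: 31.25% × 250.0 = 78.12 g
  SiO2: 42.87% × 250.0 = 107.2 g
  Na2O: 7.811% × 250.0 = 19.53 g
Balance tally, oxide-wise, working from each reported weight, versus the basis set out (target by target, the sums agree net of answer rounding effects):
  ZrO2: 18.48·0.6686 = 12.36 g (target 12.36 g)
  Li2O: 14.90·0.4008 = 5.972 g (target 5.970 g)
  B2O3: 55.63·0.4831 = 26.87 g (target 26.88 g)
  MgO: 159.4·0.3152 + 28.31·0.9849 = 78.13 g (target 78.12 g)
  SiO2: 159.4·0.6341 + 18.48·0.3304 = 107.2 g (target 107.2 g)
  Na2O: 55.63·0.2149 + 17.24·0.4392 = 19.53 g (target 19.53 g)
Glass-mass sanity pass: the batch minus its LOI: 250.0 g (the targets, summed, come to 250.0 g; the stated basis being 250.0 g — gaps are rounding artifacts).
Total batch = Σ batch = 294.0 g; the LOI term Σ batch·LOI equals 43.92 g; as yield: glass ÷ batch → 85.06%.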